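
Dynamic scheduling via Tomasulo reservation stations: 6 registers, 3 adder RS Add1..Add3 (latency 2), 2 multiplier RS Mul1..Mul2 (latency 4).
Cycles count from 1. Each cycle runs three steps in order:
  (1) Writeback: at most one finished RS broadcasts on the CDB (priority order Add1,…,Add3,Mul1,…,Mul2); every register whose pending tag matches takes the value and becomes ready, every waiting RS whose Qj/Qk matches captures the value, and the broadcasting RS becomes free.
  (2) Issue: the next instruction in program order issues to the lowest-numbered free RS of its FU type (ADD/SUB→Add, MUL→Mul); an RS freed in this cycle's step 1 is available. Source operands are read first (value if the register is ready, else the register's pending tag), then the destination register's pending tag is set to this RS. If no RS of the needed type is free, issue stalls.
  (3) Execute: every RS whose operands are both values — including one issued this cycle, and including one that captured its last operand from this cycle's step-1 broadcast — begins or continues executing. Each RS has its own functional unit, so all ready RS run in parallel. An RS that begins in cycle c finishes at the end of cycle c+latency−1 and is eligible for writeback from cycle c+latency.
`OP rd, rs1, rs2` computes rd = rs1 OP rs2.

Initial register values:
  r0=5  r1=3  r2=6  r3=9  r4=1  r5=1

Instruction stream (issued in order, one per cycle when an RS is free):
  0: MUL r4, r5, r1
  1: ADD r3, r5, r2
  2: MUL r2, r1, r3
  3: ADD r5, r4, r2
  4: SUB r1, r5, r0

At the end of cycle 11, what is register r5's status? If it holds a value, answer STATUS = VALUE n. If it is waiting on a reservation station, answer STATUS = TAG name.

  c1: issue MUL r4<-Mul1  regs: r0:5,r1:3,r2:6,r3:9,r4:Mul1,r5:1
  c2: issue ADD r3<-Add1  regs: r0:5,r1:3,r2:6,r3:Add1,r4:Mul1,r5:1
  c3: issue MUL r2<-Mul2  regs: r0:5,r1:3,r2:Mul2,r3:Add1,r4:Mul1,r5:1
  c4: CDB Add1=7; issue ADD r5<-Add1  regs: r0:5,r1:3,r2:Mul2,r3:7,r4:Mul1,r5:Add1
  c5: CDB Mul1=3; issue SUB r1<-Add2  regs: r0:5,r1:Add2,r2:Mul2,r3:7,r4:3,r5:Add1
  c6: -  regs: r0:5,r1:Add2,r2:Mul2,r3:7,r4:3,r5:Add1
  c7: -  regs: r0:5,r1:Add2,r2:Mul2,r3:7,r4:3,r5:Add1
  c8: CDB Mul2=21  regs: r0:5,r1:Add2,r2:21,r3:7,r4:3,r5:Add1
  c9: -  regs: r0:5,r1:Add2,r2:21,r3:7,r4:3,r5:Add1
  c10: CDB Add1=24  regs: r0:5,r1:Add2,r2:21,r3:7,r4:3,r5:24
  c11: -  regs: r0:5,r1:Add2,r2:21,r3:7,r4:3,r5:24

STATUS = VALUE 24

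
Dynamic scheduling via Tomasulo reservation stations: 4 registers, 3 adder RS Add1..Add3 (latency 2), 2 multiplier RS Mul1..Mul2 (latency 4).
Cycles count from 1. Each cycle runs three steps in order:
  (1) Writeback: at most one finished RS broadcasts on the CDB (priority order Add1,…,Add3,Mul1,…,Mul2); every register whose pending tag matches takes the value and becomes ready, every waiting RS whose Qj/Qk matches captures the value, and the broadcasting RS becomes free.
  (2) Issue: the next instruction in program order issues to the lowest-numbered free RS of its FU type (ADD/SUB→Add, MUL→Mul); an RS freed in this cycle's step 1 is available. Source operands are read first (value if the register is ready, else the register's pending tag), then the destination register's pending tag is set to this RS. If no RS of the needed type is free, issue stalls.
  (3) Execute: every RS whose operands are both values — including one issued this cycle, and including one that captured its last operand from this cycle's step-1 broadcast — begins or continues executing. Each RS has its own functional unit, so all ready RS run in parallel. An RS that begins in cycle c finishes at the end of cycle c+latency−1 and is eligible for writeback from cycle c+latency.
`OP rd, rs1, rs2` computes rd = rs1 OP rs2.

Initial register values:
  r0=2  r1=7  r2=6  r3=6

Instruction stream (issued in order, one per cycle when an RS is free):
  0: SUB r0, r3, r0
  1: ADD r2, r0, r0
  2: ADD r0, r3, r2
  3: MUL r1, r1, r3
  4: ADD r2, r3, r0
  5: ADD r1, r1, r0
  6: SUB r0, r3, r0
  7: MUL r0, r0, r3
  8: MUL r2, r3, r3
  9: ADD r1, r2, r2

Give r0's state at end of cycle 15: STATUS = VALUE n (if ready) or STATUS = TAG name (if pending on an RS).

STATUS = VALUE -48

  c1: issue SUB r0<-Add1  regs: r0:Add1,r1:7,r2:6,r3:6
  c2: issue ADD r2<-Add2  regs: r0:Add1,r1:7,r2:Add2,r3:6
  c3: CDB Add1=4; issue ADD r0<-Add1  regs: r0:Add1,r1:7,r2:Add2,r3:6
  c4: issue MUL r1<-Mul1  regs: r0:Add1,r1:Mul1,r2:Add2,r3:6
  c5: CDB Add2=8; issue ADD r2<-Add2  regs: r0:Add1,r1:Mul1,r2:Add2,r3:6
  c6: issue ADD r1<-Add3  regs: r0:Add1,r1:Add3,r2:Add2,r3:6
  c7: CDB Add1=14; issue SUB r0<-Add1  regs: r0:Add1,r1:Add3,r2:Add2,r3:6
  c8: CDB Mul1=42; issue MUL r0<-Mul1  regs: r0:Mul1,r1:Add3,r2:Add2,r3:6
  c9: CDB Add1=-8; issue MUL r2<-Mul2  regs: r0:Mul1,r1:Add3,r2:Mul2,r3:6
  c10: CDB Add2=20; issue ADD r1<-Add1  regs: r0:Mul1,r1:Add1,r2:Mul2,r3:6
  c11: CDB Add3=56  regs: r0:Mul1,r1:Add1,r2:Mul2,r3:6
  c12: -  regs: r0:Mul1,r1:Add1,r2:Mul2,r3:6
  c13: CDB Mul1=-48  regs: r0:-48,r1:Add1,r2:Mul2,r3:6
  c14: CDB Mul2=36  regs: r0:-48,r1:Add1,r2:36,r3:6
  c15: -  regs: r0:-48,r1:Add1,r2:36,r3:6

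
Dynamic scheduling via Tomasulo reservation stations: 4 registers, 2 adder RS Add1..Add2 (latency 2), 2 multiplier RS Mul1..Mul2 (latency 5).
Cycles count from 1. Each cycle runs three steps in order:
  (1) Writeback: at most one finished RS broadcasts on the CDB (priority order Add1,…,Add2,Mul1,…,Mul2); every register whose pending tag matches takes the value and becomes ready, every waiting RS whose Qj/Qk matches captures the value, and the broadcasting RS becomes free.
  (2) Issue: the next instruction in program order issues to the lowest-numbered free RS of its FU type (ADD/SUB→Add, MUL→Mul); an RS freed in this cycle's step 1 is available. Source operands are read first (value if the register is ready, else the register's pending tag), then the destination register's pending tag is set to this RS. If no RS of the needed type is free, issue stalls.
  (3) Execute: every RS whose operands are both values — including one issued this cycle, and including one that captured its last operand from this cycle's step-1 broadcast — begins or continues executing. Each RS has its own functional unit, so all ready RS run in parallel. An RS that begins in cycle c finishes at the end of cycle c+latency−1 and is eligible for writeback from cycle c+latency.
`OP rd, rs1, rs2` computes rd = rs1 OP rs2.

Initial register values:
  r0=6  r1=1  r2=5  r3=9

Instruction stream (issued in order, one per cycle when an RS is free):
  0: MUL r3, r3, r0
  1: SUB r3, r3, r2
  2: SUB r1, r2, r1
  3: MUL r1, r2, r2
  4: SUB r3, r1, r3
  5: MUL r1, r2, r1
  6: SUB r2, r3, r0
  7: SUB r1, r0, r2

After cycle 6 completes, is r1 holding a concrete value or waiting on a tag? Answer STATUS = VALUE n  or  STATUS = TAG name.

STATUS = TAG Mul1

c1: issue MUL r3<-Mul1 | r0:6,r1:1,r2:5,r3:Mul1
c2: issue SUB r3<-Add1 | r0:6,r1:1,r2:5,r3:Add1
c3: issue SUB r1<-Add2 | r0:6,r1:Add2,r2:5,r3:Add1
c4: issue MUL r1<-Mul2 | r0:6,r1:Mul2,r2:5,r3:Add1
c5: CDB Add2=4; issue SUB r3<-Add2 | r0:6,r1:Mul2,r2:5,r3:Add2
c6: CDB Mul1=54; issue MUL r1<-Mul1 | r0:6,r1:Mul1,r2:5,r3:Add2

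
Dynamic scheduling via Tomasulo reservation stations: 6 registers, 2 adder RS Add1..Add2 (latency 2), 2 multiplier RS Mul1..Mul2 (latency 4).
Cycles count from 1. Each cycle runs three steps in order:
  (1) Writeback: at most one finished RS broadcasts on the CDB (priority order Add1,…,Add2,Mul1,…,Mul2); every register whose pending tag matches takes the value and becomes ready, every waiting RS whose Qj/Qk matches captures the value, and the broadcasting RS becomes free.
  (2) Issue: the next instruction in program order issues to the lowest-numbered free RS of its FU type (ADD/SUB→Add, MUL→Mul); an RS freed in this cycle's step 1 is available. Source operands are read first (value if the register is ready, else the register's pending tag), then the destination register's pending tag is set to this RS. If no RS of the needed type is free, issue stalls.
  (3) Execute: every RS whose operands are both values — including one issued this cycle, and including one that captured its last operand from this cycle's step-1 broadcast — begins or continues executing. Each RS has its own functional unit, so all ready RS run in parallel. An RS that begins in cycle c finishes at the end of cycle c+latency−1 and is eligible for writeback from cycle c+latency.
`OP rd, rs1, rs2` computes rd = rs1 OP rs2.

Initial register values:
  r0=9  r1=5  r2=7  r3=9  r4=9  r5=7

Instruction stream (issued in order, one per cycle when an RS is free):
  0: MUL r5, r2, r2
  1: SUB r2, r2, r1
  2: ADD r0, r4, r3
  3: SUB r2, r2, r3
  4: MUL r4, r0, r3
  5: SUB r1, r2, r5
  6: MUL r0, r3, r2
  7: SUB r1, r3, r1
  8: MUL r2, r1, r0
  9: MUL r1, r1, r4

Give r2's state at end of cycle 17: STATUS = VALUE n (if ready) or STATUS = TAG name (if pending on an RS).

cycle 1: issue MUL r5<-Mul1 // r0:9,r1:5,r2:7,r3:9,r4:9,r5:Mul1
cycle 2: issue SUB r2<-Add1 // r0:9,r1:5,r2:Add1,r3:9,r4:9,r5:Mul1
cycle 3: issue ADD r0<-Add2 // r0:Add2,r1:5,r2:Add1,r3:9,r4:9,r5:Mul1
cycle 4: CDB Add1=2; issue SUB r2<-Add1 // r0:Add2,r1:5,r2:Add1,r3:9,r4:9,r5:Mul1
cycle 5: CDB Add2=18; issue MUL r4<-Mul2 // r0:18,r1:5,r2:Add1,r3:9,r4:Mul2,r5:Mul1
cycle 6: CDB Add1=-7; issue SUB r1<-Add1 // r0:18,r1:Add1,r2:-7,r3:9,r4:Mul2,r5:Mul1
cycle 7: CDB Mul1=49; issue MUL r0<-Mul1 // r0:Mul1,r1:Add1,r2:-7,r3:9,r4:Mul2,r5:49
cycle 8: issue SUB r1<-Add2 // r0:Mul1,r1:Add2,r2:-7,r3:9,r4:Mul2,r5:49
cycle 9: CDB Add1=-56; stall // r0:Mul1,r1:Add2,r2:-7,r3:9,r4:Mul2,r5:49
cycle 10: CDB Mul2=162; issue MUL r2<-Mul2 // r0:Mul1,r1:Add2,r2:Mul2,r3:9,r4:162,r5:49
cycle 11: CDB Add2=65; stall // r0:Mul1,r1:65,r2:Mul2,r3:9,r4:162,r5:49
cycle 12: CDB Mul1=-63; issue MUL r1<-Mul1 // r0:-63,r1:Mul1,r2:Mul2,r3:9,r4:162,r5:49
cycle 13: - // r0:-63,r1:Mul1,r2:Mul2,r3:9,r4:162,r5:49
cycle 14: - // r0:-63,r1:Mul1,r2:Mul2,r3:9,r4:162,r5:49
cycle 15: - // r0:-63,r1:Mul1,r2:Mul2,r3:9,r4:162,r5:49
cycle 16: CDB Mul1=10530 // r0:-63,r1:10530,r2:Mul2,r3:9,r4:162,r5:49
cycle 17: CDB Mul2=-4095 // r0:-63,r1:10530,r2:-4095,r3:9,r4:162,r5:49

STATUS = VALUE -4095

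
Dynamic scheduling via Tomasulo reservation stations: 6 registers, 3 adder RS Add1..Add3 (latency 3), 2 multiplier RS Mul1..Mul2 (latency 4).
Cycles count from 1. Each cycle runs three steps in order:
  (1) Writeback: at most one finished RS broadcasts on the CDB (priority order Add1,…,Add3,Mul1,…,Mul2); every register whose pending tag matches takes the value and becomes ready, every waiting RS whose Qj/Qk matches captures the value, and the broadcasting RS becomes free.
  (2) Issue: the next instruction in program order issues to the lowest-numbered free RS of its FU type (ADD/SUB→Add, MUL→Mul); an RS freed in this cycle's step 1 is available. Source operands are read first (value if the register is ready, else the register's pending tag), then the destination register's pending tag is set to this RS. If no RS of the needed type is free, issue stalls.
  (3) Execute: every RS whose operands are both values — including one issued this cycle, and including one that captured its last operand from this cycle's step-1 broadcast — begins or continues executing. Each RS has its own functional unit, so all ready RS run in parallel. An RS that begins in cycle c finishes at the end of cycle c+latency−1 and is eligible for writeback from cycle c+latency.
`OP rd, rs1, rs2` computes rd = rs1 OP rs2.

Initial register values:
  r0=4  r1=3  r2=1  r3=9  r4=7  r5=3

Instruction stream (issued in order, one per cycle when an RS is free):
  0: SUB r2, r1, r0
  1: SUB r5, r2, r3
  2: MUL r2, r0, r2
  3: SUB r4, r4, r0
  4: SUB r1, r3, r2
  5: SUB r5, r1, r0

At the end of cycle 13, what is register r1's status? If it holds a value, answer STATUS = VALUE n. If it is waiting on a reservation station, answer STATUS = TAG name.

STATUS = VALUE 13

  c1: issue SUB r2<-Add1  regs: r0:4,r1:3,r2:Add1,r3:9,r4:7,r5:3
  c2: issue SUB r5<-Add2  regs: r0:4,r1:3,r2:Add1,r3:9,r4:7,r5:Add2
  c3: issue MUL r2<-Mul1  regs: r0:4,r1:3,r2:Mul1,r3:9,r4:7,r5:Add2
  c4: CDB Add1=-1; issue SUB r4<-Add1  regs: r0:4,r1:3,r2:Mul1,r3:9,r4:Add1,r5:Add2
  c5: issue SUB r1<-Add3  regs: r0:4,r1:Add3,r2:Mul1,r3:9,r4:Add1,r5:Add2
  c6: stall  regs: r0:4,r1:Add3,r2:Mul1,r3:9,r4:Add1,r5:Add2
  c7: CDB Add1=3; issue SUB r5<-Add1  regs: r0:4,r1:Add3,r2:Mul1,r3:9,r4:3,r5:Add1
  c8: CDB Add2=-10  regs: r0:4,r1:Add3,r2:Mul1,r3:9,r4:3,r5:Add1
  c9: CDB Mul1=-4  regs: r0:4,r1:Add3,r2:-4,r3:9,r4:3,r5:Add1
  c10: -  regs: r0:4,r1:Add3,r2:-4,r3:9,r4:3,r5:Add1
  c11: -  regs: r0:4,r1:Add3,r2:-4,r3:9,r4:3,r5:Add1
  c12: CDB Add3=13  regs: r0:4,r1:13,r2:-4,r3:9,r4:3,r5:Add1
  c13: -  regs: r0:4,r1:13,r2:-4,r3:9,r4:3,r5:Add1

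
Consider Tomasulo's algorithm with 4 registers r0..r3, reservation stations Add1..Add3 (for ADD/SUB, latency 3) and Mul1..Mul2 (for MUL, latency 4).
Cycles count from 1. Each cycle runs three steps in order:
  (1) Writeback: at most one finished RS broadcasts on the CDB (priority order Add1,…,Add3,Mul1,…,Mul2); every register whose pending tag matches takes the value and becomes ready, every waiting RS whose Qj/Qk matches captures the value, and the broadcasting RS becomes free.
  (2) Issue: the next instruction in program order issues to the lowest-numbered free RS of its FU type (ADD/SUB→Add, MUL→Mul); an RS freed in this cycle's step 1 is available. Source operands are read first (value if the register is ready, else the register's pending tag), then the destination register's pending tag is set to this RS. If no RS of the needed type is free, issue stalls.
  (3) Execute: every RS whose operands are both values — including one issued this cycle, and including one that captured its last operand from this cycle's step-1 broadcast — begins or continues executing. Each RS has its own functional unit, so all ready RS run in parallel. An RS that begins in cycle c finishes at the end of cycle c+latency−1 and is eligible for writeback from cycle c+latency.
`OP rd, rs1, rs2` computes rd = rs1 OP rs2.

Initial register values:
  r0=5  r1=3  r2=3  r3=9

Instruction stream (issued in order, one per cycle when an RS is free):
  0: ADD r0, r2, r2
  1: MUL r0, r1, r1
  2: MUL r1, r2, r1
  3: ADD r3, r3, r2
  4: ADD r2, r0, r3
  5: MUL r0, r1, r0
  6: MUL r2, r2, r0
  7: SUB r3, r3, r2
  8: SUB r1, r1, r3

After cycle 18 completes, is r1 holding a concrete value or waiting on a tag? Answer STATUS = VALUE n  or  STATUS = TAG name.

c1: issue ADD r0<-Add1 | r0:Add1,r1:3,r2:3,r3:9
c2: issue MUL r0<-Mul1 | r0:Mul1,r1:3,r2:3,r3:9
c3: issue MUL r1<-Mul2 | r0:Mul1,r1:Mul2,r2:3,r3:9
c4: CDB Add1=6; issue ADD r3<-Add1 | r0:Mul1,r1:Mul2,r2:3,r3:Add1
c5: issue ADD r2<-Add2 | r0:Mul1,r1:Mul2,r2:Add2,r3:Add1
c6: CDB Mul1=9; issue MUL r0<-Mul1 | r0:Mul1,r1:Mul2,r2:Add2,r3:Add1
c7: CDB Add1=12; stall | r0:Mul1,r1:Mul2,r2:Add2,r3:12
c8: CDB Mul2=9; issue MUL r2<-Mul2 | r0:Mul1,r1:9,r2:Mul2,r3:12
c9: issue SUB r3<-Add1 | r0:Mul1,r1:9,r2:Mul2,r3:Add1
c10: CDB Add2=21; issue SUB r1<-Add2 | r0:Mul1,r1:Add2,r2:Mul2,r3:Add1
c11: - | r0:Mul1,r1:Add2,r2:Mul2,r3:Add1
c12: CDB Mul1=81 | r0:81,r1:Add2,r2:Mul2,r3:Add1
c13: - | r0:81,r1:Add2,r2:Mul2,r3:Add1
c14: - | r0:81,r1:Add2,r2:Mul2,r3:Add1
c15: - | r0:81,r1:Add2,r2:Mul2,r3:Add1
c16: CDB Mul2=1701 | r0:81,r1:Add2,r2:1701,r3:Add1
c17: - | r0:81,r1:Add2,r2:1701,r3:Add1
c18: - | r0:81,r1:Add2,r2:1701,r3:Add1

STATUS = TAG Add2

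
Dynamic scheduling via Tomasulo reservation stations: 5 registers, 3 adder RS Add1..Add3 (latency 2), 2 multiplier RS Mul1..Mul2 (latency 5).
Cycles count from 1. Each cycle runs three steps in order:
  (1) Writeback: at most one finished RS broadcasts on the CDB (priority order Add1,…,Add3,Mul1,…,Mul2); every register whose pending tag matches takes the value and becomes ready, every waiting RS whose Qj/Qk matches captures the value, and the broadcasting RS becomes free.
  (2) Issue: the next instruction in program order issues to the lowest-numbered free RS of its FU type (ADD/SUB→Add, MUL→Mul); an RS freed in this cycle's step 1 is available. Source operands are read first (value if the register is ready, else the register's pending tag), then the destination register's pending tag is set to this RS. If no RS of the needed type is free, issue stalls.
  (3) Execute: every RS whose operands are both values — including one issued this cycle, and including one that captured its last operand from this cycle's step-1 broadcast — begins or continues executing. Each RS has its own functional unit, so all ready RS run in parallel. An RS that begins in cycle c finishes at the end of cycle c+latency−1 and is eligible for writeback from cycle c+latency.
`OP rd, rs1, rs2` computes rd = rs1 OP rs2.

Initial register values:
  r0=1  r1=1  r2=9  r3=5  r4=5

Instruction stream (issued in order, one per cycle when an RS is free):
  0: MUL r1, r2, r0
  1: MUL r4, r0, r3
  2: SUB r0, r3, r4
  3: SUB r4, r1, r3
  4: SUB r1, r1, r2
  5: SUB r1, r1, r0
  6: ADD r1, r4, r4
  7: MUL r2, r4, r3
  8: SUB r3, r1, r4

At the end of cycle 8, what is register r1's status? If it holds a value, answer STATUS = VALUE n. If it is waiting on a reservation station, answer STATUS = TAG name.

STATUS = TAG Add2

  c1: issue MUL r1<-Mul1  regs: r0:1,r1:Mul1,r2:9,r3:5,r4:5
  c2: issue MUL r4<-Mul2  regs: r0:1,r1:Mul1,r2:9,r3:5,r4:Mul2
  c3: issue SUB r0<-Add1  regs: r0:Add1,r1:Mul1,r2:9,r3:5,r4:Mul2
  c4: issue SUB r4<-Add2  regs: r0:Add1,r1:Mul1,r2:9,r3:5,r4:Add2
  c5: issue SUB r1<-Add3  regs: r0:Add1,r1:Add3,r2:9,r3:5,r4:Add2
  c6: CDB Mul1=9; stall  regs: r0:Add1,r1:Add3,r2:9,r3:5,r4:Add2
  c7: CDB Mul2=5; stall  regs: r0:Add1,r1:Add3,r2:9,r3:5,r4:Add2
  c8: CDB Add2=4; issue SUB r1<-Add2  regs: r0:Add1,r1:Add2,r2:9,r3:5,r4:4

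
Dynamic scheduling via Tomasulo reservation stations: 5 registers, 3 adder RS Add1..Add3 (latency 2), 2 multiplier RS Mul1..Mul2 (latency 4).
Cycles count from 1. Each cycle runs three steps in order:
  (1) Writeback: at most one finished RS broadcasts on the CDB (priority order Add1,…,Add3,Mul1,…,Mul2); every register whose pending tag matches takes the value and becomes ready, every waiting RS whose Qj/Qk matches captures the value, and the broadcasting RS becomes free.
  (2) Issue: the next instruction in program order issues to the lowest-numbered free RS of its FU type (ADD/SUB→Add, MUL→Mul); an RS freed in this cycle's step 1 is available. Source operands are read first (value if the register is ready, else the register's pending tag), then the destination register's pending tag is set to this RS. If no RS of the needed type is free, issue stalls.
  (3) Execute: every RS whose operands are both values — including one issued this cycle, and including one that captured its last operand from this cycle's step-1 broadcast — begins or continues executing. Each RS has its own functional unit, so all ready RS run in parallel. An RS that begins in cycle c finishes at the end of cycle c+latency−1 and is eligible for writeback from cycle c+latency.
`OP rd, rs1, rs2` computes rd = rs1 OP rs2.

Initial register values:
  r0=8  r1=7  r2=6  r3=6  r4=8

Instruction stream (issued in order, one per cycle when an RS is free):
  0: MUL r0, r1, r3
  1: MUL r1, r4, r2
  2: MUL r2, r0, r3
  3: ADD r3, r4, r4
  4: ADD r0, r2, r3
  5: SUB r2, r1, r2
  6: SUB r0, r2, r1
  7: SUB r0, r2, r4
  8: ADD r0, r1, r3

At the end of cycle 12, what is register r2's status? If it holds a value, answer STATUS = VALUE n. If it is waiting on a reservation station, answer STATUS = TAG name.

c1: issue MUL r0<-Mul1 | r0:Mul1,r1:7,r2:6,r3:6,r4:8
c2: issue MUL r1<-Mul2 | r0:Mul1,r1:Mul2,r2:6,r3:6,r4:8
c3: stall | r0:Mul1,r1:Mul2,r2:6,r3:6,r4:8
c4: stall | r0:Mul1,r1:Mul2,r2:6,r3:6,r4:8
c5: CDB Mul1=42; issue MUL r2<-Mul1 | r0:42,r1:Mul2,r2:Mul1,r3:6,r4:8
c6: CDB Mul2=48; issue ADD r3<-Add1 | r0:42,r1:48,r2:Mul1,r3:Add1,r4:8
c7: issue ADD r0<-Add2 | r0:Add2,r1:48,r2:Mul1,r3:Add1,r4:8
c8: CDB Add1=16; issue SUB r2<-Add1 | r0:Add2,r1:48,r2:Add1,r3:16,r4:8
c9: CDB Mul1=252; issue SUB r0<-Add3 | r0:Add3,r1:48,r2:Add1,r3:16,r4:8
c10: stall | r0:Add3,r1:48,r2:Add1,r3:16,r4:8
c11: CDB Add1=-204; issue SUB r0<-Add1 | r0:Add1,r1:48,r2:-204,r3:16,r4:8
c12: CDB Add2=268; issue ADD r0<-Add2 | r0:Add2,r1:48,r2:-204,r3:16,r4:8

STATUS = VALUE -204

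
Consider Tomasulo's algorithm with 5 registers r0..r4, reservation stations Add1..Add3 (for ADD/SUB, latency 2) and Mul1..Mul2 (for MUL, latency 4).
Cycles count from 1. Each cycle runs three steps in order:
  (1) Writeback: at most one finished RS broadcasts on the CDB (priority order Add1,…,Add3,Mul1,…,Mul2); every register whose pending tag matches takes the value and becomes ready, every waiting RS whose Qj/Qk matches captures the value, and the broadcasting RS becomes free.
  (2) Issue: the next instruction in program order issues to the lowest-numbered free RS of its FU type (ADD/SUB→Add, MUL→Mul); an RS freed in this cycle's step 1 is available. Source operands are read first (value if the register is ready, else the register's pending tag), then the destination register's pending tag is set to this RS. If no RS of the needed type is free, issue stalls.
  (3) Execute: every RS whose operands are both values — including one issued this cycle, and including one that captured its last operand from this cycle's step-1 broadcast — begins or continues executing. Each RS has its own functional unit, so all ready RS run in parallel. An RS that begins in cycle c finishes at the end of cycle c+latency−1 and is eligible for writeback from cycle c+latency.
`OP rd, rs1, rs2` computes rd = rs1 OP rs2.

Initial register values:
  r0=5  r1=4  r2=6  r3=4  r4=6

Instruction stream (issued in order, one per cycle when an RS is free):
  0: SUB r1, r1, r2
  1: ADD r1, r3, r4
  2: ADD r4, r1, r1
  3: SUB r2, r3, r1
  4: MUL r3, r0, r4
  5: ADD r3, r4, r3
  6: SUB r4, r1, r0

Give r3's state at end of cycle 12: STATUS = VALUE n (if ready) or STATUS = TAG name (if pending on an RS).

cycle 1: issue SUB r1<-Add1 // r0:5,r1:Add1,r2:6,r3:4,r4:6
cycle 2: issue ADD r1<-Add2 // r0:5,r1:Add2,r2:6,r3:4,r4:6
cycle 3: CDB Add1=-2; issue ADD r4<-Add1 // r0:5,r1:Add2,r2:6,r3:4,r4:Add1
cycle 4: CDB Add2=10; issue SUB r2<-Add2 // r0:5,r1:10,r2:Add2,r3:4,r4:Add1
cycle 5: issue MUL r3<-Mul1 // r0:5,r1:10,r2:Add2,r3:Mul1,r4:Add1
cycle 6: CDB Add1=20; issue ADD r3<-Add1 // r0:5,r1:10,r2:Add2,r3:Add1,r4:20
cycle 7: CDB Add2=-6; issue SUB r4<-Add2 // r0:5,r1:10,r2:-6,r3:Add1,r4:Add2
cycle 8: - // r0:5,r1:10,r2:-6,r3:Add1,r4:Add2
cycle 9: CDB Add2=5 // r0:5,r1:10,r2:-6,r3:Add1,r4:5
cycle 10: CDB Mul1=100 // r0:5,r1:10,r2:-6,r3:Add1,r4:5
cycle 11: - // r0:5,r1:10,r2:-6,r3:Add1,r4:5
cycle 12: CDB Add1=120 // r0:5,r1:10,r2:-6,r3:120,r4:5

STATUS = VALUE 120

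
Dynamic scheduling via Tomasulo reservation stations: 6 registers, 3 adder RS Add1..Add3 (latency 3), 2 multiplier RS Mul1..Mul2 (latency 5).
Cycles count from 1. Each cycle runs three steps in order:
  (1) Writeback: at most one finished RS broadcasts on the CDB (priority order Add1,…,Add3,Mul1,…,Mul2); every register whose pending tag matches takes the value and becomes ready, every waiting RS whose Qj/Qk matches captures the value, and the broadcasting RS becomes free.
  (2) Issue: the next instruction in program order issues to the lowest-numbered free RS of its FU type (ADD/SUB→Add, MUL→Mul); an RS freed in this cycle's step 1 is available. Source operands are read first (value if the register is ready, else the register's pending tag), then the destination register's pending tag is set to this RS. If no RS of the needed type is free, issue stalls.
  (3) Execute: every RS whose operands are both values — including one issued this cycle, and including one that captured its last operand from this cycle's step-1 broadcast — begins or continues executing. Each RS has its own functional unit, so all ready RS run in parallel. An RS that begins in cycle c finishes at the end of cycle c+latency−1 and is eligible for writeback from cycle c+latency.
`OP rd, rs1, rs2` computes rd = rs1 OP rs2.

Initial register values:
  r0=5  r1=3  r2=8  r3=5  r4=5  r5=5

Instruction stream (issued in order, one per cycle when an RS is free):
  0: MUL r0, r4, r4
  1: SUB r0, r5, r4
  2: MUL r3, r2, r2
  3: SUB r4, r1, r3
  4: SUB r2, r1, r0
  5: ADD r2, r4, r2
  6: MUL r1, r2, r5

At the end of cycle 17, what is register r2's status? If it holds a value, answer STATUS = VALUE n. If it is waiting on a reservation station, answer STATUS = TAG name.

STATUS = VALUE -58

  c1: issue MUL r0<-Mul1  regs: r0:Mul1,r1:3,r2:8,r3:5,r4:5,r5:5
  c2: issue SUB r0<-Add1  regs: r0:Add1,r1:3,r2:8,r3:5,r4:5,r5:5
  c3: issue MUL r3<-Mul2  regs: r0:Add1,r1:3,r2:8,r3:Mul2,r4:5,r5:5
  c4: issue SUB r4<-Add2  regs: r0:Add1,r1:3,r2:8,r3:Mul2,r4:Add2,r5:5
  c5: CDB Add1=0; issue SUB r2<-Add1  regs: r0:0,r1:3,r2:Add1,r3:Mul2,r4:Add2,r5:5
  c6: CDB Mul1=25; issue ADD r2<-Add3  regs: r0:0,r1:3,r2:Add3,r3:Mul2,r4:Add2,r5:5
  c7: issue MUL r1<-Mul1  regs: r0:0,r1:Mul1,r2:Add3,r3:Mul2,r4:Add2,r5:5
  c8: CDB Add1=3  regs: r0:0,r1:Mul1,r2:Add3,r3:Mul2,r4:Add2,r5:5
  c9: CDB Mul2=64  regs: r0:0,r1:Mul1,r2:Add3,r3:64,r4:Add2,r5:5
  c10: -  regs: r0:0,r1:Mul1,r2:Add3,r3:64,r4:Add2,r5:5
  c11: -  regs: r0:0,r1:Mul1,r2:Add3,r3:64,r4:Add2,r5:5
  c12: CDB Add2=-61  regs: r0:0,r1:Mul1,r2:Add3,r3:64,r4:-61,r5:5
  c13: -  regs: r0:0,r1:Mul1,r2:Add3,r3:64,r4:-61,r5:5
  c14: -  regs: r0:0,r1:Mul1,r2:Add3,r3:64,r4:-61,r5:5
  c15: CDB Add3=-58  regs: r0:0,r1:Mul1,r2:-58,r3:64,r4:-61,r5:5
  c16: -  regs: r0:0,r1:Mul1,r2:-58,r3:64,r4:-61,r5:5
  c17: -  regs: r0:0,r1:Mul1,r2:-58,r3:64,r4:-61,r5:5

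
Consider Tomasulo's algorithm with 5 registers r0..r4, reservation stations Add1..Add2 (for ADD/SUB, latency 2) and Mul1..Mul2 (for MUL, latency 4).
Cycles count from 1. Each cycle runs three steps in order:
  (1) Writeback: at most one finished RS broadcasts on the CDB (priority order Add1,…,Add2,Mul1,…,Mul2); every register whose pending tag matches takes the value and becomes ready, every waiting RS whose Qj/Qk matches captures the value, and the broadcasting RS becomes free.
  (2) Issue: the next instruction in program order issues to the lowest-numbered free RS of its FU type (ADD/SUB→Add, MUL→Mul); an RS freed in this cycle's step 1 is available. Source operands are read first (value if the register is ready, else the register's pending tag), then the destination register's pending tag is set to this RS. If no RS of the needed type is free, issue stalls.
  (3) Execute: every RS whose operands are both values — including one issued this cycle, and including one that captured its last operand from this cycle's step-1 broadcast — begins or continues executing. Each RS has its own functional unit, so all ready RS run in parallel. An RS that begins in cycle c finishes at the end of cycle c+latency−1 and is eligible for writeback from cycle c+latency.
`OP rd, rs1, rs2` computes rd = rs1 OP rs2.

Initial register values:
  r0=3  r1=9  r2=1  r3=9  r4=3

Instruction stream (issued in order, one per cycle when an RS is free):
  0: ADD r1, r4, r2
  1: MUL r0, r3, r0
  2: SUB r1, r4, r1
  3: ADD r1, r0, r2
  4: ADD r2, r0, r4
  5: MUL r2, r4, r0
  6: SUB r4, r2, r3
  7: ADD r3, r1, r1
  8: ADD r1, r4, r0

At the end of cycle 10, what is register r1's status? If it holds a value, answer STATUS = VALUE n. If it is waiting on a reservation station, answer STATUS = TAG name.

STATUS = VALUE 28

  c1: issue ADD r1<-Add1  regs: r0:3,r1:Add1,r2:1,r3:9,r4:3
  c2: issue MUL r0<-Mul1  regs: r0:Mul1,r1:Add1,r2:1,r3:9,r4:3
  c3: CDB Add1=4; issue SUB r1<-Add1  regs: r0:Mul1,r1:Add1,r2:1,r3:9,r4:3
  c4: issue ADD r1<-Add2  regs: r0:Mul1,r1:Add2,r2:1,r3:9,r4:3
  c5: CDB Add1=-1; issue ADD r2<-Add1  regs: r0:Mul1,r1:Add2,r2:Add1,r3:9,r4:3
  c6: CDB Mul1=27; issue MUL r2<-Mul1  regs: r0:27,r1:Add2,r2:Mul1,r3:9,r4:3
  c7: stall  regs: r0:27,r1:Add2,r2:Mul1,r3:9,r4:3
  c8: CDB Add1=30; issue SUB r4<-Add1  regs: r0:27,r1:Add2,r2:Mul1,r3:9,r4:Add1
  c9: CDB Add2=28; issue ADD r3<-Add2  regs: r0:27,r1:28,r2:Mul1,r3:Add2,r4:Add1
  c10: CDB Mul1=81; stall  regs: r0:27,r1:28,r2:81,r3:Add2,r4:Add1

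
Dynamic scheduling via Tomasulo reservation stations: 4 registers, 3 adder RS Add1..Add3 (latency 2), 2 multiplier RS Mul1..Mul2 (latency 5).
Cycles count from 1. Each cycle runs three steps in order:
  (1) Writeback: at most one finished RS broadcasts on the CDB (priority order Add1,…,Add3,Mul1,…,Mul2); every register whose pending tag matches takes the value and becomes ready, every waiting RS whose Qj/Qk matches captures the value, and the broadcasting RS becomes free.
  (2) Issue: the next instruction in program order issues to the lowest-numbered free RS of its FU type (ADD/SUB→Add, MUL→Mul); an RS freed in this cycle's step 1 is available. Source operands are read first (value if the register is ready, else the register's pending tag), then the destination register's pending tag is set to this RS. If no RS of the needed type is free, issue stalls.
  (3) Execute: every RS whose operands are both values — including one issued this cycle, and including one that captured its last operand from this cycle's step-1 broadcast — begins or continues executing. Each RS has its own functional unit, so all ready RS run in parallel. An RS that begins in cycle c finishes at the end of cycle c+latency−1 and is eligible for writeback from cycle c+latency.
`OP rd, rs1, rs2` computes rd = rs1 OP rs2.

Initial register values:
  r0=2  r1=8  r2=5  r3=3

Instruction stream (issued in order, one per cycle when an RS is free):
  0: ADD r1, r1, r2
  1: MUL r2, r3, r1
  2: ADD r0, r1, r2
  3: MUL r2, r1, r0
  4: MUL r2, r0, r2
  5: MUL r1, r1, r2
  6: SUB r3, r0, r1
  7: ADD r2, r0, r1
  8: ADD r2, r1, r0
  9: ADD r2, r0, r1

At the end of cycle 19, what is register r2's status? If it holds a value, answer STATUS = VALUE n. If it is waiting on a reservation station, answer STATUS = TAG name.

STATUS = TAG Add3

c1: issue ADD r1<-Add1 | r0:2,r1:Add1,r2:5,r3:3
c2: issue MUL r2<-Mul1 | r0:2,r1:Add1,r2:Mul1,r3:3
c3: CDB Add1=13; issue ADD r0<-Add1 | r0:Add1,r1:13,r2:Mul1,r3:3
c4: issue MUL r2<-Mul2 | r0:Add1,r1:13,r2:Mul2,r3:3
c5: stall | r0:Add1,r1:13,r2:Mul2,r3:3
c6: stall | r0:Add1,r1:13,r2:Mul2,r3:3
c7: stall | r0:Add1,r1:13,r2:Mul2,r3:3
c8: CDB Mul1=39; issue MUL r2<-Mul1 | r0:Add1,r1:13,r2:Mul1,r3:3
c9: stall | r0:Add1,r1:13,r2:Mul1,r3:3
c10: CDB Add1=52; stall | r0:52,r1:13,r2:Mul1,r3:3
c11: stall | r0:52,r1:13,r2:Mul1,r3:3
c12: stall | r0:52,r1:13,r2:Mul1,r3:3
c13: stall | r0:52,r1:13,r2:Mul1,r3:3
c14: stall | r0:52,r1:13,r2:Mul1,r3:3
c15: CDB Mul2=676; issue MUL r1<-Mul2 | r0:52,r1:Mul2,r2:Mul1,r3:3
c16: issue SUB r3<-Add1 | r0:52,r1:Mul2,r2:Mul1,r3:Add1
c17: issue ADD r2<-Add2 | r0:52,r1:Mul2,r2:Add2,r3:Add1
c18: issue ADD r2<-Add3 | r0:52,r1:Mul2,r2:Add3,r3:Add1
c19: stall | r0:52,r1:Mul2,r2:Add3,r3:Add1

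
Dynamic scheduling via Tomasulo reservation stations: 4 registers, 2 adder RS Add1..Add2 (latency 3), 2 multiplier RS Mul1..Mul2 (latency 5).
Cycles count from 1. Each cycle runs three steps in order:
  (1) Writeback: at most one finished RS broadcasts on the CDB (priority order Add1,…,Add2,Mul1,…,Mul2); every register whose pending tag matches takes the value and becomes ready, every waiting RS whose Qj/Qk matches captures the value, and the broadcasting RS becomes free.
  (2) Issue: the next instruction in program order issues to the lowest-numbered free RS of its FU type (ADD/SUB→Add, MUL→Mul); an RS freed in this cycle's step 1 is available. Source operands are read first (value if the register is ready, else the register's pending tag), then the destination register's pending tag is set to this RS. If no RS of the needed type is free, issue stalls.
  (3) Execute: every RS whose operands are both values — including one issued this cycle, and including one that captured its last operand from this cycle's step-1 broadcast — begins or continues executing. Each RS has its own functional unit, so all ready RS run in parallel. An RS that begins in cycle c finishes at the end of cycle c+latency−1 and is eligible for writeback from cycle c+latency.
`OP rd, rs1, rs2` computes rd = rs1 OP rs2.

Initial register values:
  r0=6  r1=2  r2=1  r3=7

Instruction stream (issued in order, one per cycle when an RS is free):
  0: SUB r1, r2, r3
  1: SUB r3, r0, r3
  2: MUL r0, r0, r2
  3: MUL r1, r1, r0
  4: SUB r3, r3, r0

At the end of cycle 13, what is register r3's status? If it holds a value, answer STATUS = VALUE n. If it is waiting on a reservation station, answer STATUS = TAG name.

STATUS = VALUE -7

cycle 1: issue SUB r1<-Add1 // r0:6,r1:Add1,r2:1,r3:7
cycle 2: issue SUB r3<-Add2 // r0:6,r1:Add1,r2:1,r3:Add2
cycle 3: issue MUL r0<-Mul1 // r0:Mul1,r1:Add1,r2:1,r3:Add2
cycle 4: CDB Add1=-6; issue MUL r1<-Mul2 // r0:Mul1,r1:Mul2,r2:1,r3:Add2
cycle 5: CDB Add2=-1; issue SUB r3<-Add1 // r0:Mul1,r1:Mul2,r2:1,r3:Add1
cycle 6: - // r0:Mul1,r1:Mul2,r2:1,r3:Add1
cycle 7: - // r0:Mul1,r1:Mul2,r2:1,r3:Add1
cycle 8: CDB Mul1=6 // r0:6,r1:Mul2,r2:1,r3:Add1
cycle 9: - // r0:6,r1:Mul2,r2:1,r3:Add1
cycle 10: - // r0:6,r1:Mul2,r2:1,r3:Add1
cycle 11: CDB Add1=-7 // r0:6,r1:Mul2,r2:1,r3:-7
cycle 12: - // r0:6,r1:Mul2,r2:1,r3:-7
cycle 13: CDB Mul2=-36 // r0:6,r1:-36,r2:1,r3:-7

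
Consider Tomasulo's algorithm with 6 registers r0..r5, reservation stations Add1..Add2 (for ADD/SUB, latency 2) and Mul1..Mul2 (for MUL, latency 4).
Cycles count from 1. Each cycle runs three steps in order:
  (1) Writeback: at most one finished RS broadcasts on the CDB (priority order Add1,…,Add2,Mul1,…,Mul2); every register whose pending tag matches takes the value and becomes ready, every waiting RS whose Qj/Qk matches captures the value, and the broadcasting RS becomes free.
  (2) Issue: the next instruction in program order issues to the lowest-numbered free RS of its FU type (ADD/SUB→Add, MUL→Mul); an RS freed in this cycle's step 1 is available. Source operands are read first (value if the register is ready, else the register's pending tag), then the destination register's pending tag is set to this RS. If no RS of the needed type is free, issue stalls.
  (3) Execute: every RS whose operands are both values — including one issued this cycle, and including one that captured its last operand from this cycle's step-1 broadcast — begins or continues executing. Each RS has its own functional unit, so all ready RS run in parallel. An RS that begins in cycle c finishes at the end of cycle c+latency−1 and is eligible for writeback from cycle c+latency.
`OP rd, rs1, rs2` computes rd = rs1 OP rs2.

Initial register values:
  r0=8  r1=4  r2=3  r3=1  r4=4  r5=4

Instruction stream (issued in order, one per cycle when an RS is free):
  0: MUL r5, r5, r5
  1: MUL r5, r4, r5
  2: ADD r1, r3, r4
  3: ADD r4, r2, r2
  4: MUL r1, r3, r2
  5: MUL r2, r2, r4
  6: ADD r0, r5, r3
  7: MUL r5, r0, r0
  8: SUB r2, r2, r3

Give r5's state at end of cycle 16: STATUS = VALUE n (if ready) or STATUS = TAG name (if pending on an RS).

c1: issue MUL r5<-Mul1 | r0:8,r1:4,r2:3,r3:1,r4:4,r5:Mul1
c2: issue MUL r5<-Mul2 | r0:8,r1:4,r2:3,r3:1,r4:4,r5:Mul2
c3: issue ADD r1<-Add1 | r0:8,r1:Add1,r2:3,r3:1,r4:4,r5:Mul2
c4: issue ADD r4<-Add2 | r0:8,r1:Add1,r2:3,r3:1,r4:Add2,r5:Mul2
c5: CDB Add1=5; stall | r0:8,r1:5,r2:3,r3:1,r4:Add2,r5:Mul2
c6: CDB Add2=6; stall | r0:8,r1:5,r2:3,r3:1,r4:6,r5:Mul2
c7: CDB Mul1=16; issue MUL r1<-Mul1 | r0:8,r1:Mul1,r2:3,r3:1,r4:6,r5:Mul2
c8: stall | r0:8,r1:Mul1,r2:3,r3:1,r4:6,r5:Mul2
c9: stall | r0:8,r1:Mul1,r2:3,r3:1,r4:6,r5:Mul2
c10: stall | r0:8,r1:Mul1,r2:3,r3:1,r4:6,r5:Mul2
c11: CDB Mul1=3; issue MUL r2<-Mul1 | r0:8,r1:3,r2:Mul1,r3:1,r4:6,r5:Mul2
c12: CDB Mul2=64; issue ADD r0<-Add1 | r0:Add1,r1:3,r2:Mul1,r3:1,r4:6,r5:64
c13: issue MUL r5<-Mul2 | r0:Add1,r1:3,r2:Mul1,r3:1,r4:6,r5:Mul2
c14: CDB Add1=65; issue SUB r2<-Add1 | r0:65,r1:3,r2:Add1,r3:1,r4:6,r5:Mul2
c15: CDB Mul1=18 | r0:65,r1:3,r2:Add1,r3:1,r4:6,r5:Mul2
c16: - | r0:65,r1:3,r2:Add1,r3:1,r4:6,r5:Mul2

STATUS = TAG Mul2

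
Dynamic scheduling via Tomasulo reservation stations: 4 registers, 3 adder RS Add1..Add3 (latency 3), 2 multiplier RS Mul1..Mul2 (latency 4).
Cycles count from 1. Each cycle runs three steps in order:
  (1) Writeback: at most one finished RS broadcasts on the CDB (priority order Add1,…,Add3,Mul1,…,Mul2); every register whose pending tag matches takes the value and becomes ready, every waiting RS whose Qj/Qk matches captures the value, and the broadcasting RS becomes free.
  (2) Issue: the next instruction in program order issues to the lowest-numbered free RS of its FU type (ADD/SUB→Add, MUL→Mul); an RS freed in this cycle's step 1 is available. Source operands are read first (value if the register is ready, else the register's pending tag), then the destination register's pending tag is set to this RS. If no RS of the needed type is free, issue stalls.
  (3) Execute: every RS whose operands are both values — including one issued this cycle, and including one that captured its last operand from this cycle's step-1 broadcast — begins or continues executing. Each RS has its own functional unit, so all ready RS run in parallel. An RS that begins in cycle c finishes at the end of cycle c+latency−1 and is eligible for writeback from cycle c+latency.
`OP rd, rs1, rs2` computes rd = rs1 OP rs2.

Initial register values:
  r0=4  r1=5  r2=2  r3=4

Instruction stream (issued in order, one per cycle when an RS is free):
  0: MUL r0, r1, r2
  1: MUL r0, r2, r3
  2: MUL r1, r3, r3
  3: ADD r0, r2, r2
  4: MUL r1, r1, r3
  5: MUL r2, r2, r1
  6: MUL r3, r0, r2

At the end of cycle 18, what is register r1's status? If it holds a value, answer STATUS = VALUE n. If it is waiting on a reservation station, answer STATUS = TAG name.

STATUS = VALUE 64

  c1: issue MUL r0<-Mul1  regs: r0:Mul1,r1:5,r2:2,r3:4
  c2: issue MUL r0<-Mul2  regs: r0:Mul2,r1:5,r2:2,r3:4
  c3: stall  regs: r0:Mul2,r1:5,r2:2,r3:4
  c4: stall  regs: r0:Mul2,r1:5,r2:2,r3:4
  c5: CDB Mul1=10; issue MUL r1<-Mul1  regs: r0:Mul2,r1:Mul1,r2:2,r3:4
  c6: CDB Mul2=8; issue ADD r0<-Add1  regs: r0:Add1,r1:Mul1,r2:2,r3:4
  c7: issue MUL r1<-Mul2  regs: r0:Add1,r1:Mul2,r2:2,r3:4
  c8: stall  regs: r0:Add1,r1:Mul2,r2:2,r3:4
  c9: CDB Add1=4; stall  regs: r0:4,r1:Mul2,r2:2,r3:4
  c10: CDB Mul1=16; issue MUL r2<-Mul1  regs: r0:4,r1:Mul2,r2:Mul1,r3:4
  c11: stall  regs: r0:4,r1:Mul2,r2:Mul1,r3:4
  c12: stall  regs: r0:4,r1:Mul2,r2:Mul1,r3:4
  c13: stall  regs: r0:4,r1:Mul2,r2:Mul1,r3:4
  c14: CDB Mul2=64; issue MUL r3<-Mul2  regs: r0:4,r1:64,r2:Mul1,r3:Mul2
  c15: -  regs: r0:4,r1:64,r2:Mul1,r3:Mul2
  c16: -  regs: r0:4,r1:64,r2:Mul1,r3:Mul2
  c17: -  regs: r0:4,r1:64,r2:Mul1,r3:Mul2
  c18: CDB Mul1=128  regs: r0:4,r1:64,r2:128,r3:Mul2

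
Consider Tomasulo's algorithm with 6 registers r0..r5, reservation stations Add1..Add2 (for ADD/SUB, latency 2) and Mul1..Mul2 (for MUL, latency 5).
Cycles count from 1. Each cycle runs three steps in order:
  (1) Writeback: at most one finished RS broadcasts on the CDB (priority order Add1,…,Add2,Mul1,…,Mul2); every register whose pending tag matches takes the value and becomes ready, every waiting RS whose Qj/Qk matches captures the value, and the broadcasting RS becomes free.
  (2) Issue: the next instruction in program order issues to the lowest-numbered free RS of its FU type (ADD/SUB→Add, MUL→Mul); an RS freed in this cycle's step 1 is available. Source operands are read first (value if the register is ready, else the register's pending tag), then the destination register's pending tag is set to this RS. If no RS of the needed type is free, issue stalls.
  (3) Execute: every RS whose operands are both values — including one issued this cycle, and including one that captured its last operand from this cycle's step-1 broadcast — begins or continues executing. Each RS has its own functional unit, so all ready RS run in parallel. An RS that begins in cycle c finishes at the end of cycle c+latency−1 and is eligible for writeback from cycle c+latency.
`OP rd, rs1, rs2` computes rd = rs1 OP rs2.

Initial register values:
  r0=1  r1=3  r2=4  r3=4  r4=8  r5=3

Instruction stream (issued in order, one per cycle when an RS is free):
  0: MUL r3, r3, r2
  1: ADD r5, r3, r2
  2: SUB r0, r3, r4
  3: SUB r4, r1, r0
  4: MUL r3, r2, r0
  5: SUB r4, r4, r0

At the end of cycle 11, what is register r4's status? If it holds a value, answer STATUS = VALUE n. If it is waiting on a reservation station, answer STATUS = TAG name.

STATUS = TAG Add2

  c1: issue MUL r3<-Mul1  regs: r0:1,r1:3,r2:4,r3:Mul1,r4:8,r5:3
  c2: issue ADD r5<-Add1  regs: r0:1,r1:3,r2:4,r3:Mul1,r4:8,r5:Add1
  c3: issue SUB r0<-Add2  regs: r0:Add2,r1:3,r2:4,r3:Mul1,r4:8,r5:Add1
  c4: stall  regs: r0:Add2,r1:3,r2:4,r3:Mul1,r4:8,r5:Add1
  c5: stall  regs: r0:Add2,r1:3,r2:4,r3:Mul1,r4:8,r5:Add1
  c6: CDB Mul1=16; stall  regs: r0:Add2,r1:3,r2:4,r3:16,r4:8,r5:Add1
  c7: stall  regs: r0:Add2,r1:3,r2:4,r3:16,r4:8,r5:Add1
  c8: CDB Add1=20; issue SUB r4<-Add1  regs: r0:Add2,r1:3,r2:4,r3:16,r4:Add1,r5:20
  c9: CDB Add2=8; issue MUL r3<-Mul1  regs: r0:8,r1:3,r2:4,r3:Mul1,r4:Add1,r5:20
  c10: issue SUB r4<-Add2  regs: r0:8,r1:3,r2:4,r3:Mul1,r4:Add2,r5:20
  c11: CDB Add1=-5  regs: r0:8,r1:3,r2:4,r3:Mul1,r4:Add2,r5:20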